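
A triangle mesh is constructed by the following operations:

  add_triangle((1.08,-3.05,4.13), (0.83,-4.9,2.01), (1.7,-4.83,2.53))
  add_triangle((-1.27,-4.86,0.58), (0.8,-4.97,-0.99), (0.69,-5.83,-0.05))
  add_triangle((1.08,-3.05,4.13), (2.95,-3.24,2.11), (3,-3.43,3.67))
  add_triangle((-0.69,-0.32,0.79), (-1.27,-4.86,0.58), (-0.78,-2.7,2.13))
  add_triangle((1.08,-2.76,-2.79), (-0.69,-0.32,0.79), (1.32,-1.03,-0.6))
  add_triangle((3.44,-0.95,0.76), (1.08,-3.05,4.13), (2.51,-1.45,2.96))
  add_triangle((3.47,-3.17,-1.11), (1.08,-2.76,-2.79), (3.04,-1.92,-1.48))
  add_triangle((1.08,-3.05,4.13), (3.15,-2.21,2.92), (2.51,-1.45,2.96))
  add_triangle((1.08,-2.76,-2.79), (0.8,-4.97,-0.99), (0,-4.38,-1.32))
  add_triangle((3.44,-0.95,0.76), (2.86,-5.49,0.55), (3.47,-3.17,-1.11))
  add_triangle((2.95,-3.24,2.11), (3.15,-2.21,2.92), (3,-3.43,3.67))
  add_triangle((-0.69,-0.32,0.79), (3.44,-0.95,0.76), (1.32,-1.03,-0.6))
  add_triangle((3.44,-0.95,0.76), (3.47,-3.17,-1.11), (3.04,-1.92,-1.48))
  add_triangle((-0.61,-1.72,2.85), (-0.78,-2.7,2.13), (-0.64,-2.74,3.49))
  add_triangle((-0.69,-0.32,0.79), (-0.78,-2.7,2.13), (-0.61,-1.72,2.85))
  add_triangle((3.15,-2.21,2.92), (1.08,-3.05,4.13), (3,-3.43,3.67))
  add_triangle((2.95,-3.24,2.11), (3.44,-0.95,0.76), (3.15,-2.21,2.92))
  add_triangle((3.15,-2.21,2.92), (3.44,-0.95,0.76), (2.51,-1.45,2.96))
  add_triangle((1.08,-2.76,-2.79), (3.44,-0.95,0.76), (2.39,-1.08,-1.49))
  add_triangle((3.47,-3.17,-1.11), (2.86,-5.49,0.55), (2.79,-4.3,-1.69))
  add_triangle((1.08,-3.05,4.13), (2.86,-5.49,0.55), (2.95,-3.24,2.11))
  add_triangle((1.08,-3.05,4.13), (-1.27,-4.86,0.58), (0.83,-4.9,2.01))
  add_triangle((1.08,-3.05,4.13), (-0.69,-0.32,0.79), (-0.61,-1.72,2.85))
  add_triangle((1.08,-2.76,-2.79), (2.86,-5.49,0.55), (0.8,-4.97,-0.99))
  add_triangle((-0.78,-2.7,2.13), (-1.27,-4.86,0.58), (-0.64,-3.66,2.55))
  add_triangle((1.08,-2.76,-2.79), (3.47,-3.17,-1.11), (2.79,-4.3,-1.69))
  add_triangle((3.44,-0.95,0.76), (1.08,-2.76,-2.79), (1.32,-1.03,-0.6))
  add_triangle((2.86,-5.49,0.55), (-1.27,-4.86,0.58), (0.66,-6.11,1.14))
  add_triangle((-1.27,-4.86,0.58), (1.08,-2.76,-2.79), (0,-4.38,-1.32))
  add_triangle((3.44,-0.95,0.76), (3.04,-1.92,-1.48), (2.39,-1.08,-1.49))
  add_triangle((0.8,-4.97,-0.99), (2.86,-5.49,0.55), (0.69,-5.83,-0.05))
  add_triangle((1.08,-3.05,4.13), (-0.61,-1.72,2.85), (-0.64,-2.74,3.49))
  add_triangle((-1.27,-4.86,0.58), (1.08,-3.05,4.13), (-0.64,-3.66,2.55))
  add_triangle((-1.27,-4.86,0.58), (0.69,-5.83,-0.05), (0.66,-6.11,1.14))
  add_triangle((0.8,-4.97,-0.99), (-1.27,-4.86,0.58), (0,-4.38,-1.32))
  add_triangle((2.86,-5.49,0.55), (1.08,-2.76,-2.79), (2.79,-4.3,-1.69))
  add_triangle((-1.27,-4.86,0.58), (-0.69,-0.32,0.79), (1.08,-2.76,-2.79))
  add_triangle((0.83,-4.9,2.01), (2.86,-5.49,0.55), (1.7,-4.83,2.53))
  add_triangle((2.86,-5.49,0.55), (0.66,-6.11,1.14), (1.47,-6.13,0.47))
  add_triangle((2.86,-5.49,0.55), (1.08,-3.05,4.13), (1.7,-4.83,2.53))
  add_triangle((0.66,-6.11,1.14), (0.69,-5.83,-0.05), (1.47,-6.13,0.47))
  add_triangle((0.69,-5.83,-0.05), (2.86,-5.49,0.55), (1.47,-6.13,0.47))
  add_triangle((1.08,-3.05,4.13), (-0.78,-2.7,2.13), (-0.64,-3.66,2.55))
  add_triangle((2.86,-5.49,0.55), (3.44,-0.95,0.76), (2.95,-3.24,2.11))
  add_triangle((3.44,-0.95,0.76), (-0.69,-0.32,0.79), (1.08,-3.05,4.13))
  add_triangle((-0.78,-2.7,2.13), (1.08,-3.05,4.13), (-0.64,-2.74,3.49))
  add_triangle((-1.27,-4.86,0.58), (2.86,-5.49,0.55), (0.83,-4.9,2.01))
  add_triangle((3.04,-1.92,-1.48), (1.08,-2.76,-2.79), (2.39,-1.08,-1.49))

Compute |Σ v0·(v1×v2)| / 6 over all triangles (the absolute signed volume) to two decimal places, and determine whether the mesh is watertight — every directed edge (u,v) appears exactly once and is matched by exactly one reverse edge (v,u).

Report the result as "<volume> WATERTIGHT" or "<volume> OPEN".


65.21 WATERTIGHT

Per-triangle v0·(v1×v2)/6:
  t1: +1.8209
  t2: +1.5706
  t3: +1.1738
  t4: +0.8426
  t5: -0.6351
  t6: -2.1065
  t7: +1.7324
  t8: +1.2729
  t9: +1.5440
  t10: +4.9533
  t11: +0.9808
  t12: -0.6206
  t13: +1.5659
  t14: +0.1694
  t15: +0.3741
  t16: +1.1070
  t17: +1.9722
  t18: +0.8831
  t19: -2.1190
  t20: +2.8107
  t21: +5.2480
  t22: +4.2710
  t23: +0.0083
  t24: +4.5328
  t25: +0.5908
  t26: +1.6578
  t27: +0.1029
  t28: -1.6214
  t29: +0.2035
  t30: +0.7320
  t31: +2.1575
  t32: +0.5629
  t33: +2.2477
  t34: +2.0997
  t35: +1.6649
  t36: +2.2374
  t37: +0.4352
  t38: +2.0907
  t39: +1.1651
  t40: +1.9034
  t41: +0.8946
  t42: +0.6904
  t43: +0.6214
  t44: +4.0435
  t45: +0.3478
  t46: +1.0548
  t47: +5.1377
  t48: +0.8364
Σ = +65.2091 → |volume| = 65.21

Directed edges: 144 total, each appears once with its reverse present → watertight.


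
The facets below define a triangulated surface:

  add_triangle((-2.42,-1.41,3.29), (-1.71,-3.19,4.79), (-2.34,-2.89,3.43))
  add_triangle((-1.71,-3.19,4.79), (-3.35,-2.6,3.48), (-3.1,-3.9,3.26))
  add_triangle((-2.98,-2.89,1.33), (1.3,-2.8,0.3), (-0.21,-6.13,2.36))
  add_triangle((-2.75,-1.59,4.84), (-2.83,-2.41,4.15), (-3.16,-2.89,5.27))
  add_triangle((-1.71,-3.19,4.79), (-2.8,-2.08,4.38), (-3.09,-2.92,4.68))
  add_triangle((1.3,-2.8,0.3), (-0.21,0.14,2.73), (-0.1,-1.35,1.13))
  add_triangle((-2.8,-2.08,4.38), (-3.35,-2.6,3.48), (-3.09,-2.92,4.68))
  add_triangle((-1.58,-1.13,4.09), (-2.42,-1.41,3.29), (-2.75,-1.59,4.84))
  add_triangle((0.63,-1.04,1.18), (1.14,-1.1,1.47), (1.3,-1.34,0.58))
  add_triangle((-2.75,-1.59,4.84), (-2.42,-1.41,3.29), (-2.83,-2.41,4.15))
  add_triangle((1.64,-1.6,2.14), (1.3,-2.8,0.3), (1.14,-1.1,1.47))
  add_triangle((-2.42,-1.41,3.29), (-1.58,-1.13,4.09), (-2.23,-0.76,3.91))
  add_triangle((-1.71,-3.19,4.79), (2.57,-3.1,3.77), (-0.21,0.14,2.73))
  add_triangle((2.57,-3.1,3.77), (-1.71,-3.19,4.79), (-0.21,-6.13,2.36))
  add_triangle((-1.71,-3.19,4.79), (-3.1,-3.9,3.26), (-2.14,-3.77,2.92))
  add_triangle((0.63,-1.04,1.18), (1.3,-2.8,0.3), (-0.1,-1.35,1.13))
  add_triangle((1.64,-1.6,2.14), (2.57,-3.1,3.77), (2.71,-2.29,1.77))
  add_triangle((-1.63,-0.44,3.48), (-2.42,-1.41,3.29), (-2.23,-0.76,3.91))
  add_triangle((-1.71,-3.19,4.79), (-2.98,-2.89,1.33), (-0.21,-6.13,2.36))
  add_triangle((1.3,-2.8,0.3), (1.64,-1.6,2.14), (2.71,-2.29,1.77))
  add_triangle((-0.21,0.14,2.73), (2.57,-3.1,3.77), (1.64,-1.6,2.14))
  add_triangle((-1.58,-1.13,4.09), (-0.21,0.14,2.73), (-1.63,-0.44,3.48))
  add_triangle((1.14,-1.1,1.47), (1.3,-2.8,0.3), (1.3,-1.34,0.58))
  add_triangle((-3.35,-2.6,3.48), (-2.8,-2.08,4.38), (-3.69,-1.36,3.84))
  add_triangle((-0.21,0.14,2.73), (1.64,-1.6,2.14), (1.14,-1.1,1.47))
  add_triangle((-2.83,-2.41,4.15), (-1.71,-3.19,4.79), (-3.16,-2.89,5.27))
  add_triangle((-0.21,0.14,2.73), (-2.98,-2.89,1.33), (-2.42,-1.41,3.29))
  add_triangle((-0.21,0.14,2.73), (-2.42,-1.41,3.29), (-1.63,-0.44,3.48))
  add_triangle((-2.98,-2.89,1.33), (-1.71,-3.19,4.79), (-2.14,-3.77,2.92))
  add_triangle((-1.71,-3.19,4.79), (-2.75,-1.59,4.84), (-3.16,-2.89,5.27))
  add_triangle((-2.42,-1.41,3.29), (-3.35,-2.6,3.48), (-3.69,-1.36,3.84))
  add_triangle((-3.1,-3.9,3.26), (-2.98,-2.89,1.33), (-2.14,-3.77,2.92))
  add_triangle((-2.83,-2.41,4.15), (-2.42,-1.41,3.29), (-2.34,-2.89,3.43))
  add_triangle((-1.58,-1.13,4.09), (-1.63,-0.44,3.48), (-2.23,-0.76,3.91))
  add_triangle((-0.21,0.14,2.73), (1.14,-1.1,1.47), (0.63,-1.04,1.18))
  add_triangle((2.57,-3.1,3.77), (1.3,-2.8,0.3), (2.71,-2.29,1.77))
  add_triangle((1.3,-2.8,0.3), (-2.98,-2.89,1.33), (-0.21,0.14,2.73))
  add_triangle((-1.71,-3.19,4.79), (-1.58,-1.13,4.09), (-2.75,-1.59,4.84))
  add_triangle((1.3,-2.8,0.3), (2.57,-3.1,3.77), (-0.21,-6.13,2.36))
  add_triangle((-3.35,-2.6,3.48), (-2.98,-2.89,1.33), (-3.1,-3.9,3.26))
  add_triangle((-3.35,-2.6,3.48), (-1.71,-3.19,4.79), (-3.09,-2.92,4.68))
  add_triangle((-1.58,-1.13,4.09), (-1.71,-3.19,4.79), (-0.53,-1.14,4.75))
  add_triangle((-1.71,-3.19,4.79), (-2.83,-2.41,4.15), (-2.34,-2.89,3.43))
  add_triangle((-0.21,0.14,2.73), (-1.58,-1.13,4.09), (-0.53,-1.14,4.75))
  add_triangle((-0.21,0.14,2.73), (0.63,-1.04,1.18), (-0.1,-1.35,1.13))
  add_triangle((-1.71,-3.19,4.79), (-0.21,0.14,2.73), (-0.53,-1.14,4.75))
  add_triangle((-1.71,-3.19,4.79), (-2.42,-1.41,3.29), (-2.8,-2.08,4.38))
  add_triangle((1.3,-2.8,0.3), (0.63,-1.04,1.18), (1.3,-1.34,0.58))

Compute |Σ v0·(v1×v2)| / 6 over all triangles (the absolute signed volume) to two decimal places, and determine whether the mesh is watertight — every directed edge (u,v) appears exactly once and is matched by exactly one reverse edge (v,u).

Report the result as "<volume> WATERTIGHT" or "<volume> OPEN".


45.28 OPEN

Per-triangle v0·(v1×v2)/6:
  t1: -1.2978
  t2: +2.4726
  t3: +1.9799
  t4: +0.3013
  t5: +0.7541
  t6: +0.8643
  t7: +0.5051
  t8: -0.1026
  t9: -0.0960
  t10: +0.3396
  t11: +0.0120
  t12: +0.4966
  t13: +6.4811
  t14: +13.9525
  t15: +1.3066
  t16: -0.4301
  t17: +0.2458
  t18: -0.0944
  t19: +10.1286
  t20: -0.8745
  t21: +0.4793
  t22: +0.4744
  t23: +0.2996
  t24: +1.2351
  t25: +0.0097
  t26: +0.3060
  t27: -0.8495
  t28: -0.3688
  t29: -1.8945
  t30: +1.1616
  t31: -0.6499
  t32: +0.7073
  t33: +0.1100
  t34: +0.1934
  t35: -0.2420
  t36: +1.8375
  t37: -5.4672
  t38: +1.1443
  t39: +5.8017
  t40: +1.4856
  t41: +0.6510
  t42: +1.6769
  t43: +0.9671
  t44: +0.6963
  t45: -0.4683
  t46: -0.5872
  t47: -0.0613
  t48: -0.3081
Σ = +45.2845 → |volume| = 45.28

Directed edges: 144 total; 6 unmatched, e.g. (-2.8,-2.08,4.38)→(-3.69,-1.36,3.84) → open.


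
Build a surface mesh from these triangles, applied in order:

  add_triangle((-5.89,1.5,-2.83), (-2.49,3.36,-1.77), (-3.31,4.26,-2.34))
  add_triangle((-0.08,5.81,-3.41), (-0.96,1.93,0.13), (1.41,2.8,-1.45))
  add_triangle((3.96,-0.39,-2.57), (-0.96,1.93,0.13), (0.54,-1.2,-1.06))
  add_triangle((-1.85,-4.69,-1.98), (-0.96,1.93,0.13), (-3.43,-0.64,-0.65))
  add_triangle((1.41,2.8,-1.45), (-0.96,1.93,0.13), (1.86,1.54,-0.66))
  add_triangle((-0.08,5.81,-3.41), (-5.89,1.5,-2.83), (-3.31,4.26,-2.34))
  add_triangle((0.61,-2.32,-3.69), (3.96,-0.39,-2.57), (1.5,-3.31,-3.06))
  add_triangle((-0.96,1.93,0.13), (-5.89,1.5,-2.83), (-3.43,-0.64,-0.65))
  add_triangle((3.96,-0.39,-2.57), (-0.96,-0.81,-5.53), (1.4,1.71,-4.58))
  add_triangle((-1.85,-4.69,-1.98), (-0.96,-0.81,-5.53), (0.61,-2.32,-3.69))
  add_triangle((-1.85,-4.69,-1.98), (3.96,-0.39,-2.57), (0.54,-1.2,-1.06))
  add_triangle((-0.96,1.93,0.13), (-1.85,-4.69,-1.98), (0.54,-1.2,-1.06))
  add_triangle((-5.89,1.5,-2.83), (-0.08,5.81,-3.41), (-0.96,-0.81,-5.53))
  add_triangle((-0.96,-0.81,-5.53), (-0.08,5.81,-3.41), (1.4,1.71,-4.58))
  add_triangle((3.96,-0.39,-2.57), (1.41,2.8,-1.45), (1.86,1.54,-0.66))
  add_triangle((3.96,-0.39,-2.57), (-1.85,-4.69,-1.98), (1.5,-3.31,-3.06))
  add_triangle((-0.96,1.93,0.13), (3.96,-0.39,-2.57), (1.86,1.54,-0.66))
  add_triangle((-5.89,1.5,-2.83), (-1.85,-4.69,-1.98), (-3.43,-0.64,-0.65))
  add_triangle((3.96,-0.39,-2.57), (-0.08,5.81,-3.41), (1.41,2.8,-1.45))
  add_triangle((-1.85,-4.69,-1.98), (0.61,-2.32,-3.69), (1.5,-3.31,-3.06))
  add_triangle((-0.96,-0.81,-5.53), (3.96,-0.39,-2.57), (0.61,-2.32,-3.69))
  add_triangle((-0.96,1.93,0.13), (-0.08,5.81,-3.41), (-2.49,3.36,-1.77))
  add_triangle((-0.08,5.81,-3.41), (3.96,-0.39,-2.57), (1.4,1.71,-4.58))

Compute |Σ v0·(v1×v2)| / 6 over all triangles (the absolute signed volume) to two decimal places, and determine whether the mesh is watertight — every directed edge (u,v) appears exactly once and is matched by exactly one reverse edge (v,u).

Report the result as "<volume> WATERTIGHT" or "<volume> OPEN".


109.34 OPEN

Per-triangle v0·(v1×v2)/6:
  t1: +0.0818
  t2: +1.9460
  t3: -1.2327
  t4: -1.1899
  t5: +0.6956
  t6: +7.0491
  t7: +3.7630
  t8: +2.5298
  t9: +9.6961
  t10: +7.5420
  t11: +0.1258
  t12: -1.2870
  t13: +32.2982
  t14: +11.6415
  t15: +1.6696
  t16: +0.0712
  t17: -1.2235
  t18: +6.6777
  t19: +4.6665
  t20: +3.9624
  t21: +7.2110
  t22: +2.8055
  t23: +9.8372
Σ = +109.3367 → |volume| = 109.34

Directed edges: 69 total; 9 unmatched, e.g. (-5.89,1.5,-2.83)→(-2.49,3.36,-1.77) → open.


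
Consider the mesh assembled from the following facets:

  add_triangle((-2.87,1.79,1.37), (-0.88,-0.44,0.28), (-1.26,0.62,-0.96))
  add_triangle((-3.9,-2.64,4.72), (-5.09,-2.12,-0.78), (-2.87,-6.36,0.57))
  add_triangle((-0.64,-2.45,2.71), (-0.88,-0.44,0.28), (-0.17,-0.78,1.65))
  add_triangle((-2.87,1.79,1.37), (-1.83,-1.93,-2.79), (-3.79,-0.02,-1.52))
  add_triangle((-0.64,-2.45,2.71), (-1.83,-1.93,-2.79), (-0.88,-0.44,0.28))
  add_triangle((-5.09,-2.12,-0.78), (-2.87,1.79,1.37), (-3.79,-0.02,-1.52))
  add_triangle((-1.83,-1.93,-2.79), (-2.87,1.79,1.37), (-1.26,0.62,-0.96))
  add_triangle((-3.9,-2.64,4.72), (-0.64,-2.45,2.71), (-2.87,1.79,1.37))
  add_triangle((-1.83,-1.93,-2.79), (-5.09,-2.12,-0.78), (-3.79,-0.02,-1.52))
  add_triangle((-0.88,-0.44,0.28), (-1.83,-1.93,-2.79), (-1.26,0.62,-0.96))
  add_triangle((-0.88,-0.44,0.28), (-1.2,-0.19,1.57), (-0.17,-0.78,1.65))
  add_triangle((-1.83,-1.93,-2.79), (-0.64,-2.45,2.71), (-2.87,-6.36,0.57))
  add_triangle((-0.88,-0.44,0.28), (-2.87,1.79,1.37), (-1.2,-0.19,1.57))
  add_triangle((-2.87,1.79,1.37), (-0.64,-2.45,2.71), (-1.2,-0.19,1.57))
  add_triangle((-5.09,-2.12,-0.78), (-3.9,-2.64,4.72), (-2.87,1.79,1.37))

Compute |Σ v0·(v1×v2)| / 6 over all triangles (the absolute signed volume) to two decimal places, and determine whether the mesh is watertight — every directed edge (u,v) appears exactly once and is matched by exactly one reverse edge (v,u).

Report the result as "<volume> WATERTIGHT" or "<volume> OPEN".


Per-triangle v0·(v1×v2)/6:
  t1: -0.7275
  t2: +22.4283
  t3: -0.2431
  t4: -0.7136
  t5: -1.4266
  t6: +4.7715
  t7: +2.0034
  t8: +1.9386
  t9: +4.2485
  t10: -0.8208
  t11: -0.2171
  t12: -1.0695
  t13: -0.5345
  t14: +0.2797
  t15: +15.0267
Σ = +44.9439 → |volume| = 44.94

Directed edges: 45 total; 9 unmatched, e.g. (-5.09,-2.12,-0.78)→(-2.87,-6.36,0.57) → open.

44.94 OPEN


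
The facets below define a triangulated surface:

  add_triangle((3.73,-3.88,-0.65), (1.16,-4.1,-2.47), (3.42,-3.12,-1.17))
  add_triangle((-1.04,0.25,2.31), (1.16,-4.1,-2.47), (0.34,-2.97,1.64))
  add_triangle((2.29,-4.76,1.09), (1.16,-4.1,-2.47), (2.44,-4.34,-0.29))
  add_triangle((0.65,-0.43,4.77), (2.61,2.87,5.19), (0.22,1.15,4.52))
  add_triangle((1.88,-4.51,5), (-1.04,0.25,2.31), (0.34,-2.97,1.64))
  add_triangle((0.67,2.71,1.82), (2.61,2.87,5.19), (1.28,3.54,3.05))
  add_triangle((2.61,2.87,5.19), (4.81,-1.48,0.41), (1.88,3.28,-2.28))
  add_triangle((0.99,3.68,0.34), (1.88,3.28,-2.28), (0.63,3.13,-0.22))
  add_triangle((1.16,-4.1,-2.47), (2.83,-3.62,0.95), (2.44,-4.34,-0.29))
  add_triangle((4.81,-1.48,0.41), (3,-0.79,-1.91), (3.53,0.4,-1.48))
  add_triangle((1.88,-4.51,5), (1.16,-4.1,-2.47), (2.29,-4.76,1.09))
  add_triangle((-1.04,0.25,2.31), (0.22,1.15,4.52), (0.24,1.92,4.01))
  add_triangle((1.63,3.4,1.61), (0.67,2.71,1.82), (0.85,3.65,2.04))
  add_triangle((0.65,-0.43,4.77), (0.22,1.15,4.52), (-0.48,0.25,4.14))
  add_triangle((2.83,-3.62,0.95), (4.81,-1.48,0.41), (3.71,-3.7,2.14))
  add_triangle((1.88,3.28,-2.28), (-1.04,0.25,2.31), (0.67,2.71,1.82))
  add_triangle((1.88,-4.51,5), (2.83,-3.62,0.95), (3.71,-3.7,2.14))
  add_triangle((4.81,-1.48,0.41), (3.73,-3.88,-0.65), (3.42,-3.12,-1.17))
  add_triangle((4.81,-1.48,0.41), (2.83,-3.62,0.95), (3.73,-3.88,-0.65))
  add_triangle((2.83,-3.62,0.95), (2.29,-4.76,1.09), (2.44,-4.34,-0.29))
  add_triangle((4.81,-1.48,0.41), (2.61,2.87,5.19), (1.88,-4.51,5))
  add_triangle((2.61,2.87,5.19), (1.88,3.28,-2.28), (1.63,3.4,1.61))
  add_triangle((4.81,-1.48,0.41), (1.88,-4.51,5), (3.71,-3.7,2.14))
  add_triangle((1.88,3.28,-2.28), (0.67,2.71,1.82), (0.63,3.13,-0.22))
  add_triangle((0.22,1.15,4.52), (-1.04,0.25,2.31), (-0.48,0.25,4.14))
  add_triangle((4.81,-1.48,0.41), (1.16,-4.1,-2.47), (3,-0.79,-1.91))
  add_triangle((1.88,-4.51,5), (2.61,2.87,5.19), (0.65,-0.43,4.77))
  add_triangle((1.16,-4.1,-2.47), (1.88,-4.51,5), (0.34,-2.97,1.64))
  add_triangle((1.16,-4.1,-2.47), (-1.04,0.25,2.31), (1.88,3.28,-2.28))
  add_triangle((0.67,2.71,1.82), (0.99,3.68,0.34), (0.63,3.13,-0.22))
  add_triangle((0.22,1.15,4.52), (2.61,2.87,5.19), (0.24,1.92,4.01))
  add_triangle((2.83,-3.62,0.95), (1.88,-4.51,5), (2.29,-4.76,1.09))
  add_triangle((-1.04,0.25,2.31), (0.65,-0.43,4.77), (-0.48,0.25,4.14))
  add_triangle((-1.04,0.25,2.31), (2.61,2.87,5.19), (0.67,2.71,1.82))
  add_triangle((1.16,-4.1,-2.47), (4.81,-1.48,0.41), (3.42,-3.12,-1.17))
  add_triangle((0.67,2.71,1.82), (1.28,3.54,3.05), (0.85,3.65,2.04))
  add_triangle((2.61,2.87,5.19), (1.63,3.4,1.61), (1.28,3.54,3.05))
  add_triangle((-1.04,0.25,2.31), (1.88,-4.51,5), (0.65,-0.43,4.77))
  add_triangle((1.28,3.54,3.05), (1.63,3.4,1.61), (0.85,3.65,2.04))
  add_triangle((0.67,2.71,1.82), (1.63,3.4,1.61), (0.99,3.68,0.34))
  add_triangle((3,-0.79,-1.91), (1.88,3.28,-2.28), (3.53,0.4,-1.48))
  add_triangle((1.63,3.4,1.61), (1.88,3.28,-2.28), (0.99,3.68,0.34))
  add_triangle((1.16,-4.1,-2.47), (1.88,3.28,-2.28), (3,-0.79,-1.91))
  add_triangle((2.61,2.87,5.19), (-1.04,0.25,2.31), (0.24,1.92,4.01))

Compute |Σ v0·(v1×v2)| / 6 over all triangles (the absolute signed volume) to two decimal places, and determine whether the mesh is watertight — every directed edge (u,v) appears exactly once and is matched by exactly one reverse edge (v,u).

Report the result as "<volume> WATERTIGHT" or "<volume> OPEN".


Per-triangle v0·(v1×v2)/6:
  t1: +1.6493
  t2: +1.5331
  t3: +1.7796
  t4: +3.4066
  t5: +2.9089
  t6: +0.0192
  t7: +22.5511
  t8: +0.6475
  t9: +0.2753
  t10: +2.3902
  t11: +3.3407
  t12: +0.7697
  t13: -0.1626
  t14: +1.0967
  t15: +2.5658
  t16: +1.1965
  t17: +3.0430
  t18: +1.5968
  t19: +3.6858
  t20: +1.1424
  t21: +29.9076
  t22: +3.3482
  t23: +4.1784
  t24: -1.4125
  t25: +0.5240
  t26: +6.7727
  t27: +9.3212
  t28: +4.0535
  t29: -1.3245
  t30: +0.2226
  t31: +1.5456
  t32: +3.4535
  t33: +0.2908
  t34: +3.4623
  t35: -0.1274
  t36: +0.0593
  t37: +1.8662
  t38: +3.9354
  t39: +0.6268
  t40: +0.7356
  t41: +2.1686
  t42: +1.9262
  t43: +5.3231
  t44: -1.0123
Σ = +135.2805 → |volume| = 135.28

Directed edges: 132 total; 6 unmatched, e.g. (3.73,-3.88,-0.65)→(1.16,-4.1,-2.47) → open.

135.28 OPEN


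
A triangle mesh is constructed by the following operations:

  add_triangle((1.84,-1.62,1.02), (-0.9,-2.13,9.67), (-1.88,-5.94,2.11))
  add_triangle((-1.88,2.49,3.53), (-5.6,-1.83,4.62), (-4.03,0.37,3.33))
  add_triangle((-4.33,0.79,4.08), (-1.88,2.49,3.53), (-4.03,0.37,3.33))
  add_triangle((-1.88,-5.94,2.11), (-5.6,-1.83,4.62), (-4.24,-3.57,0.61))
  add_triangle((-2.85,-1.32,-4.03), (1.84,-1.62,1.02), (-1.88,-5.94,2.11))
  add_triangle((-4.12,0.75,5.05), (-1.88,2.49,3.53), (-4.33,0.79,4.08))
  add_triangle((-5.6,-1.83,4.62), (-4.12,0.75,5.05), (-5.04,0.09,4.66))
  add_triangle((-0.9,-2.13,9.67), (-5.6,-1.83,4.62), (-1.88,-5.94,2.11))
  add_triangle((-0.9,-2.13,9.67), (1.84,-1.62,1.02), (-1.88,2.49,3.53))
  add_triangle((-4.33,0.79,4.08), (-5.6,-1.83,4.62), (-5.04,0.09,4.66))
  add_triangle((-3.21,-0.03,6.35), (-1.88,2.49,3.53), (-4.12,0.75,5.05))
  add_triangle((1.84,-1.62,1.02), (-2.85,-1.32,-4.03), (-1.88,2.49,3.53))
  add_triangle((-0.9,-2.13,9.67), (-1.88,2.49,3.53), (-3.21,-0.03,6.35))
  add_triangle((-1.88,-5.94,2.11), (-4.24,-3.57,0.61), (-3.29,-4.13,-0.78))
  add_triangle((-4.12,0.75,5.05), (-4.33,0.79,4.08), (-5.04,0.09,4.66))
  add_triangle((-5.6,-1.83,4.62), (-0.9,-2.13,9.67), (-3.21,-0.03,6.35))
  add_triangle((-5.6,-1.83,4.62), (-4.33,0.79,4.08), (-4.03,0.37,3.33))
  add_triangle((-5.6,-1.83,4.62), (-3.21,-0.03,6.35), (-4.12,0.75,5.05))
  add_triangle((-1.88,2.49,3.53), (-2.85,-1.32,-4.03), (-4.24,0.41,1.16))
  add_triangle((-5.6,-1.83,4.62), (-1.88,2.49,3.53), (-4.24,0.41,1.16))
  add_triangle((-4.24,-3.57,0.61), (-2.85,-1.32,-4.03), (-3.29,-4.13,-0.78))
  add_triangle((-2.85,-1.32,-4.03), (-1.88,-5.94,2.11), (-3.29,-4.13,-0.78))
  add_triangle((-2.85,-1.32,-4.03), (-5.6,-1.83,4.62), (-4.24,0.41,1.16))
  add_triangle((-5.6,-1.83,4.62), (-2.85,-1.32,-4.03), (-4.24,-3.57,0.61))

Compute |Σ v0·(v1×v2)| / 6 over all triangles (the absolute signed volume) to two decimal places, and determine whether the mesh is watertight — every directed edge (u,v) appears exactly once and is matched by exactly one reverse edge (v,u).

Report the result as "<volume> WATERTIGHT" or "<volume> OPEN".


Per-triangle v0·(v1×v2)/6:
  t1: +20.8605
  t2: -3.1007
  t3: +0.2605
  t4: +15.4948
  t5: +9.4084
  t6: +1.8117
  t7: +1.6944
  t8: +43.4172
  t9: +6.7008
  t10: +0.2099
  t11: +4.0793
  t12: -4.7419
  t13: +10.3698
  t14: +5.6267
  t15: +0.6993
  t16: +14.8334
  t17: +0.7886
  t18: +5.6727
  t19: +4.4450
  t20: +10.0907
  t21: +5.2230
  t22: +3.4208
  t23: +11.5422
  t24: +11.9625
Σ = +180.7696 → |volume| = 180.77

Directed edges: 72 total, each appears once with its reverse present → watertight.

180.77 WATERTIGHT


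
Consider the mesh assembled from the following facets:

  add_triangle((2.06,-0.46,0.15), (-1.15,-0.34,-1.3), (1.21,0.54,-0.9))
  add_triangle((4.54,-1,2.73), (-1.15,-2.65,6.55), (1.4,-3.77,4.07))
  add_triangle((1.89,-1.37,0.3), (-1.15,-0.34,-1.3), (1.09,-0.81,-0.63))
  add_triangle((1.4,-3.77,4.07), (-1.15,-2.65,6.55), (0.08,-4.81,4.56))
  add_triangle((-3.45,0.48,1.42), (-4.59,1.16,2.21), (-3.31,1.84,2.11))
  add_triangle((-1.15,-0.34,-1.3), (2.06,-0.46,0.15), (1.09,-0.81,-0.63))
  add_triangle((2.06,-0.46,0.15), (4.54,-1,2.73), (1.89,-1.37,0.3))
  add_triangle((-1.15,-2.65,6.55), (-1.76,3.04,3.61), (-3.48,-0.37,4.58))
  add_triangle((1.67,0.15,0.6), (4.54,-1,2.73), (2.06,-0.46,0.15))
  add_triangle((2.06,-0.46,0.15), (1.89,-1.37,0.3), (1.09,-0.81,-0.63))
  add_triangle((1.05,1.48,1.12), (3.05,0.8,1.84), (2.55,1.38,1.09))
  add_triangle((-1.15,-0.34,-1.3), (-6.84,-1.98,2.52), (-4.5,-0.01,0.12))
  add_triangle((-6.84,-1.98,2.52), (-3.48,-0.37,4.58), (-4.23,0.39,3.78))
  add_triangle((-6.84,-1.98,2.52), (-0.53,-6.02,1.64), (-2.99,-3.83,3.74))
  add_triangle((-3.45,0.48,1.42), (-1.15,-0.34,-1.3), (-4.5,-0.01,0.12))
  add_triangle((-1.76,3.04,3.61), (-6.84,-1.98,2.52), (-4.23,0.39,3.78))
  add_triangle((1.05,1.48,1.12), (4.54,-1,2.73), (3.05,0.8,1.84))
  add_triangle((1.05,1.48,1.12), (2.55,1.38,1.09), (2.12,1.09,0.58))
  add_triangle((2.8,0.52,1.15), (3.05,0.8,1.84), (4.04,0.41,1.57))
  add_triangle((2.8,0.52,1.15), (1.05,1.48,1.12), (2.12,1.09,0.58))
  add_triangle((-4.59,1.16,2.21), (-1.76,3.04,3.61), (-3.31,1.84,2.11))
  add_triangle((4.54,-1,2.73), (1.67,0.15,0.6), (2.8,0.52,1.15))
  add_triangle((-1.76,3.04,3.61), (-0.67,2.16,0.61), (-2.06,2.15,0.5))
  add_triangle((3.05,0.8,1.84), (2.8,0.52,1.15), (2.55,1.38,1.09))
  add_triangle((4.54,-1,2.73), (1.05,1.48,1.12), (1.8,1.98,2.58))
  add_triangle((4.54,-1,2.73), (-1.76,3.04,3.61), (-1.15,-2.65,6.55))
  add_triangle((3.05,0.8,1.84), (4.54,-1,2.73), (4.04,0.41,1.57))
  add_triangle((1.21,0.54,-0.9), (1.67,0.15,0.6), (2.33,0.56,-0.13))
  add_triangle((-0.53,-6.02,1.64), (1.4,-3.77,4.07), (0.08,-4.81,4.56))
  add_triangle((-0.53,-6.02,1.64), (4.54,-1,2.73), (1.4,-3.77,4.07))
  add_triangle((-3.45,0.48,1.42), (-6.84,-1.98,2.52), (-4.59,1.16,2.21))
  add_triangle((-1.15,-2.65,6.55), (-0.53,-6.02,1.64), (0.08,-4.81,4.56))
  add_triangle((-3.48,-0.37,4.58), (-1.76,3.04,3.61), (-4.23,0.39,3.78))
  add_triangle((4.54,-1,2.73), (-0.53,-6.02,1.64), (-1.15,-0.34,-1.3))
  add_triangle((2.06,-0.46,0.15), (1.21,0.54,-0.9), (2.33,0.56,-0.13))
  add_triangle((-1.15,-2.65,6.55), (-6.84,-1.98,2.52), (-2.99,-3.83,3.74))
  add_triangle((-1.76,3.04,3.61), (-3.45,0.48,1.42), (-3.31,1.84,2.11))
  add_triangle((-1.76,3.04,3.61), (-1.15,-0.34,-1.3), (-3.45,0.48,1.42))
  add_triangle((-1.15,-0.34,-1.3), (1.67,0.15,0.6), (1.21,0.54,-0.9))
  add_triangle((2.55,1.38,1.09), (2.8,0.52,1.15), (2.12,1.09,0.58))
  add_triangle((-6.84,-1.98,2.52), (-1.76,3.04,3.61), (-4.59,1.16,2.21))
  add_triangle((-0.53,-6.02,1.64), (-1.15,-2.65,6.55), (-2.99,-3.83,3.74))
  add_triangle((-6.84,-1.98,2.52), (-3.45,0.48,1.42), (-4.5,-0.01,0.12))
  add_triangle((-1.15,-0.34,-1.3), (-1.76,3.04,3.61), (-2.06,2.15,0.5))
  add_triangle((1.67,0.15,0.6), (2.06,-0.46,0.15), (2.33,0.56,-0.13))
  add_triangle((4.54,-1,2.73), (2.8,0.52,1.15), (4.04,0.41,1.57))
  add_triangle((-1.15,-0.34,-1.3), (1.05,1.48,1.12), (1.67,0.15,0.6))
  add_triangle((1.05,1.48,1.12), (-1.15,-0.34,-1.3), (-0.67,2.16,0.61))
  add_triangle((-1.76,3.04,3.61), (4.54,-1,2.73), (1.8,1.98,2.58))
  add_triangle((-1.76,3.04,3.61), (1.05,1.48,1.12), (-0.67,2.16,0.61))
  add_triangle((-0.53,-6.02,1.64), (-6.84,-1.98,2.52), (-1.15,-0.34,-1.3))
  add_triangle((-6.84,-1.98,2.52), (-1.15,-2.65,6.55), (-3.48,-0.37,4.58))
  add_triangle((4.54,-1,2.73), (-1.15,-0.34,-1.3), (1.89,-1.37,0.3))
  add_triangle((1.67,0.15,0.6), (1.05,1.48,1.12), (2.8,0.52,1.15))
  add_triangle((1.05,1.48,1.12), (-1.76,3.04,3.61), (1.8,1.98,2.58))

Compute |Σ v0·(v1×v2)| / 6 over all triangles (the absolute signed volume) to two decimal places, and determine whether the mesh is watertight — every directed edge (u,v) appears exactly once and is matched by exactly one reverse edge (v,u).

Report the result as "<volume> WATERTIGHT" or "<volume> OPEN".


Per-triangle v0·(v1×v2)/6:
  t1: +0.5408
  t2: +11.8760
  t3: +0.2899
  t4: +4.8035
  t5: +0.0303
  t6: +0.0913
  t7: +0.7817
  t8: +11.3236
  t9: +0.4285
  t10: +0.2625
  t11: +0.4504
  t12: +2.5525
  t13: +4.4556
  t14: +12.7630
  t15: +0.1506
  t16: +3.5386
  t17: +0.5364
  t18: +0.1101
  t19: +0.0835
  t20: -0.3981
  t21: +1.0957
  t22: +0.1386
  t23: +1.4114
  t24: +0.2438
  t25: +1.0606
  t26: +24.7888
  t27: +0.9629
  t28: -0.0142
  t29: +4.1097
  t30: +9.8594
  t31: +0.4522
  t32: +5.9329
  t33: +3.9750
  t34: +3.7048
  t35: +0.2831
  t36: +13.7345
  t37: -1.0873
  t38: +2.0205
  t39: -0.1944
  t40: +0.1368
  t41: +6.3024
  t42: +13.0321
  t43: +2.8119
  t44: +1.0308
  t45: +0.2312
  t46: -0.2142
  t47: +0.2931
  t48: +0.3368
  t49: +5.3890
  t50: +1.7013
  t51: +11.5395
  t52: +13.1628
  t53: -0.0636
  t54: +0.0000
  t55: +1.1727
Σ = +184.0112 → |volume| = 184.01

Directed edges: 165 total; 3 unmatched, e.g. (-0.67,2.16,0.61)→(-2.06,2.15,0.5) → open.

184.01 OPEN


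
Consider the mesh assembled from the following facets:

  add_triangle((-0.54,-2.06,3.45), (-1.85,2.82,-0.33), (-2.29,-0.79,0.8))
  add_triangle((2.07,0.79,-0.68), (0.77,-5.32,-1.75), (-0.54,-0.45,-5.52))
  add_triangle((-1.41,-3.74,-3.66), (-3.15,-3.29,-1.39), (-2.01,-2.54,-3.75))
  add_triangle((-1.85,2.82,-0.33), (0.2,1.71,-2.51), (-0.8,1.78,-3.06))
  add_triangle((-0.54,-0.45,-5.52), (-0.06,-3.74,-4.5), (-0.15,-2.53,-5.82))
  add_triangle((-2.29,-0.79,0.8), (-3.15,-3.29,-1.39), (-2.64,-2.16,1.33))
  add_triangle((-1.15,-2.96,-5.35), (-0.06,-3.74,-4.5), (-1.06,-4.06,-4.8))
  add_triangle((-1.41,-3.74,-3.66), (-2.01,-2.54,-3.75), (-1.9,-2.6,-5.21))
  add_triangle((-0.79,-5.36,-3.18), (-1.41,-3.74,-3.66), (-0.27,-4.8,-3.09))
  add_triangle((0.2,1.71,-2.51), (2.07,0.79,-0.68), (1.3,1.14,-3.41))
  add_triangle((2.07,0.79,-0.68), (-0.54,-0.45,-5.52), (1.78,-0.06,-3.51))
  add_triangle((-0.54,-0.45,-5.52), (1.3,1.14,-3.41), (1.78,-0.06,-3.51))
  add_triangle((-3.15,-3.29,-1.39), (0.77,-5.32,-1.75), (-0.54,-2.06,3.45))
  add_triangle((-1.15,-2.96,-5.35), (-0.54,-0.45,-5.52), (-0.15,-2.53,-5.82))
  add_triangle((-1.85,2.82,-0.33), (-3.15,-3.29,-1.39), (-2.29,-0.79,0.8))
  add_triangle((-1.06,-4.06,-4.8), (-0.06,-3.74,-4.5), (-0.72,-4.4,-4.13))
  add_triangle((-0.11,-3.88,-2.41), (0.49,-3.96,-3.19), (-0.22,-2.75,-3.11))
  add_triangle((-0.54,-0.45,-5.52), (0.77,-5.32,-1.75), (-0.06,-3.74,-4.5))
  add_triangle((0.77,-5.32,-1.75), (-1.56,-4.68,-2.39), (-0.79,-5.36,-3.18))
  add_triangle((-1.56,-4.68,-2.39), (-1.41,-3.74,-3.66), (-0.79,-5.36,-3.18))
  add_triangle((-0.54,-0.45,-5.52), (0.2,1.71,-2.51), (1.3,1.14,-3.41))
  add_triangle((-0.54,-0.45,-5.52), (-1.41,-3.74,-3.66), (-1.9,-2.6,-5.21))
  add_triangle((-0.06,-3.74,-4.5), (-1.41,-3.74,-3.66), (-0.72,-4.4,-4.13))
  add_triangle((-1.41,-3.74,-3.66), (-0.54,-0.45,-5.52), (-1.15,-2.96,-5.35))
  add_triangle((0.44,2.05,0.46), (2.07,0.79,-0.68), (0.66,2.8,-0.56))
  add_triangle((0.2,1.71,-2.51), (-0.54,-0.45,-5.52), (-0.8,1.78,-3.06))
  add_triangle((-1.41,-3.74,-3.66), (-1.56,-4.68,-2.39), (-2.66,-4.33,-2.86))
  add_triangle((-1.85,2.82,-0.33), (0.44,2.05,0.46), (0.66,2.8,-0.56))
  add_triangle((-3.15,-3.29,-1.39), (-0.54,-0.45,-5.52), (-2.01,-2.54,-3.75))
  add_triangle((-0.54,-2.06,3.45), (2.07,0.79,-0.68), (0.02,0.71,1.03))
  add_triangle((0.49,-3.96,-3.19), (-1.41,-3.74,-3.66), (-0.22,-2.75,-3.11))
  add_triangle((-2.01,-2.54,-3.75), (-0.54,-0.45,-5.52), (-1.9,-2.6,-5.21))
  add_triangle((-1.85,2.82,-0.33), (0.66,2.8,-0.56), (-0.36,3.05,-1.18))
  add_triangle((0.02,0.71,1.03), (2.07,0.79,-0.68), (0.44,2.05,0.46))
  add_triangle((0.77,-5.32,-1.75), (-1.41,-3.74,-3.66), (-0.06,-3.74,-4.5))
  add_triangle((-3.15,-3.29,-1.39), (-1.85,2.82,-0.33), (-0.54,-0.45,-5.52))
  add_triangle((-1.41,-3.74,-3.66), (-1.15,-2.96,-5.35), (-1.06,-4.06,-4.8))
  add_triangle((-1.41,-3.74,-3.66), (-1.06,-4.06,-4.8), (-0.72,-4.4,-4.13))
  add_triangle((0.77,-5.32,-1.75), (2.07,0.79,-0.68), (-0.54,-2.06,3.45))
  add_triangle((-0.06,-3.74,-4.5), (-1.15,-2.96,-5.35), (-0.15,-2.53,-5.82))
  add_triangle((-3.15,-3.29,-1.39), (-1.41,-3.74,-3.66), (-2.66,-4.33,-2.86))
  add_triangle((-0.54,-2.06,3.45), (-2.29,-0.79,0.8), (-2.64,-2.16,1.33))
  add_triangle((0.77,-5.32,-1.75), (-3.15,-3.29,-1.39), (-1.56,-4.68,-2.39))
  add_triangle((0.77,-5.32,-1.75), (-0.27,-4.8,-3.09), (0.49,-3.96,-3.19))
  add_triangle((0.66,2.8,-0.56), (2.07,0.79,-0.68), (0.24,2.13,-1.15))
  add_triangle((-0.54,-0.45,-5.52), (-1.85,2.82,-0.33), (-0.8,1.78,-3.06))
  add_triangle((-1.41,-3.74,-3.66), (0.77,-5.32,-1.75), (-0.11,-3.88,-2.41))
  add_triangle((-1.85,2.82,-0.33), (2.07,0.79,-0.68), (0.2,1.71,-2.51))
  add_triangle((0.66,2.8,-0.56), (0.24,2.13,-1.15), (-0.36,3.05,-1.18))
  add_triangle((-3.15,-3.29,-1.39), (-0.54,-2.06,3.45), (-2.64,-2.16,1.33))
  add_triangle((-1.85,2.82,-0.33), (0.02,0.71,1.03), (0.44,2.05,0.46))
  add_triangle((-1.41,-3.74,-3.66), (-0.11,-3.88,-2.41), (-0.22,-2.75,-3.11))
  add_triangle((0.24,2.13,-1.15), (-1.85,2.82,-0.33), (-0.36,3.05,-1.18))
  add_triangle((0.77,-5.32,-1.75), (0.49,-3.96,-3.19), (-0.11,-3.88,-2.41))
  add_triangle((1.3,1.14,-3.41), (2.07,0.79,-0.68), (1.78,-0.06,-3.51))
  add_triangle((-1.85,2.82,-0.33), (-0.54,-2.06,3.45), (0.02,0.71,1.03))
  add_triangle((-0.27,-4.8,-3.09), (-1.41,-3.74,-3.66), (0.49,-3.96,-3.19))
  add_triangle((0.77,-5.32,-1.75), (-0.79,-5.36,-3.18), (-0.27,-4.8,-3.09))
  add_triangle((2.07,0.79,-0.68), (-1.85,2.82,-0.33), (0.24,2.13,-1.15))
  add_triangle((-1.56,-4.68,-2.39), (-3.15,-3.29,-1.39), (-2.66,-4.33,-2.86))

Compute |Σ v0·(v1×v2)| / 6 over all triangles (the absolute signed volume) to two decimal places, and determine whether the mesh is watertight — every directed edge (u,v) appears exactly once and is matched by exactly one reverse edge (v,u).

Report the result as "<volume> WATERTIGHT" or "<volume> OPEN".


109.93 WATERTIGHT

Per-triangle v0·(v1×v2)/6:
  t1: +3.6064
  t2: +10.9086
  t3: +2.7052
  t4: +1.3724
  t5: -0.5823
  t6: +1.5303
  t7: +1.1675
  t8: +1.0238
  t9: +0.7490
  t10: +1.1383
  t11: -1.2071
  t12: +2.4302
  t13: +13.4999
  t14: +2.1587
  t15: +4.1081
  t16: +0.6875
  t17: -0.6131
  t18: +1.1098
  t19: +1.6299
  t20: +1.4169
  t21: +2.2962
  t22: +2.2970
  t23: -0.6396
  t24: +0.4585
  t25: +0.7543
  t26: +1.7137
  t27: +1.5781
  t28: +1.0163
  t29: +1.3933
  t30: +1.4560
  t31: +0.8666
  t32: +0.4305
  t33: +0.7867
  t34: +0.5266
  t35: +4.3617
  t36: +13.2065
  t37: +0.7373
  t38: +0.5355
  t39: +7.2958
  t40: +1.7857
  t41: +0.4677
  t42: +1.2634
  t43: +2.1241
  t44: +1.5030
  t45: +0.7003
  t46: +2.0826
  t47: -0.5146
  t48: +2.4449
  t49: +0.2948
  t50: +3.1162
  t51: +0.7740
  t52: -1.0593
  t53: +0.0613
  t54: -1.0403
  t55: +1.4106
  t56: +1.7221
  t57: +1.3290
  t58: +0.8859
  t59: -0.6436
  t60: +1.3144
Σ = +109.9335 → |volume| = 109.93

Directed edges: 180 total, each appears once with its reverse present → watertight.


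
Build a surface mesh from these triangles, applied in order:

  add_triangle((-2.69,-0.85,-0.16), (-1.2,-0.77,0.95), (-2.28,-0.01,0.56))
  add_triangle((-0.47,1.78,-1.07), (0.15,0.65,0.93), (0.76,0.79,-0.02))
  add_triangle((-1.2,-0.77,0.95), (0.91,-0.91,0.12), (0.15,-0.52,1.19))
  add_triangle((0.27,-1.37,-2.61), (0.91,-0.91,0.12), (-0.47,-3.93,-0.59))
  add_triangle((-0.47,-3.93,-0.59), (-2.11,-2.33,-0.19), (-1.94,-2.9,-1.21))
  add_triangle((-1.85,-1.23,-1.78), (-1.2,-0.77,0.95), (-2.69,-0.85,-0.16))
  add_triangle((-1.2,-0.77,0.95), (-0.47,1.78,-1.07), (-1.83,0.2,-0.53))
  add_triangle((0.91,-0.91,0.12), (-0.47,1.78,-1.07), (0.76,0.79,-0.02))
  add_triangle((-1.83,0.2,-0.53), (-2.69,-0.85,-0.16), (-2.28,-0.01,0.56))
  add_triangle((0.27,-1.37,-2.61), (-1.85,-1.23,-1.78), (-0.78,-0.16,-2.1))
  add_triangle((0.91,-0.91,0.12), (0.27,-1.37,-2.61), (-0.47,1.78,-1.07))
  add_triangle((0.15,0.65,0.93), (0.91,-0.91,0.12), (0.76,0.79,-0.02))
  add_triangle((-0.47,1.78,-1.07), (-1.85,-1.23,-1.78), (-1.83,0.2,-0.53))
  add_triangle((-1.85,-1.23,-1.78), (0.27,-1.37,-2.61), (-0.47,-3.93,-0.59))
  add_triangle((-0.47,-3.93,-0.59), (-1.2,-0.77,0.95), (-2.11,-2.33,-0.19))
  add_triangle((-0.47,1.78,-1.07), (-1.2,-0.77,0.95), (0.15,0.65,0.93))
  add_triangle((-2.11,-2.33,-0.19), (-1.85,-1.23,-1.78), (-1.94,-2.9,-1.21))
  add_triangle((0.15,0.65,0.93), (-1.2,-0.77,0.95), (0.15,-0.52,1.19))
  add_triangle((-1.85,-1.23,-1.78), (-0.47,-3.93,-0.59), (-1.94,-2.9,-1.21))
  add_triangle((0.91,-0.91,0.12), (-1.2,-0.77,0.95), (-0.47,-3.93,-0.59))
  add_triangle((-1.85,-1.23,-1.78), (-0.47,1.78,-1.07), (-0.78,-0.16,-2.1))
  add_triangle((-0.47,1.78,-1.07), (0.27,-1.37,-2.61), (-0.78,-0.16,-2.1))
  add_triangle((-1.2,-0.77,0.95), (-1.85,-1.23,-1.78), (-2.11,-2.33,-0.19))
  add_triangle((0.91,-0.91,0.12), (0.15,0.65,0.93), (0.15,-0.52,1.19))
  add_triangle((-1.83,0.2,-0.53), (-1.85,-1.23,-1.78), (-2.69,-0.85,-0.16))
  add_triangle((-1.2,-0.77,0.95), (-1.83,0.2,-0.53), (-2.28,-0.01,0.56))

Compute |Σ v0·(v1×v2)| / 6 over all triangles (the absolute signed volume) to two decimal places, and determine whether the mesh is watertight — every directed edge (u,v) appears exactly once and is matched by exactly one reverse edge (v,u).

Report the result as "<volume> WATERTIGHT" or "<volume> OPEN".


18.85 WATERTIGHT

Per-triangle v0·(v1×v2)/6:
  t1: +0.4472
  t2: +0.3361
  t3: +0.2875
  t4: +1.6774
  t5: +1.0959
  t6: +0.5882
  t7: +0.4274
  t8: +0.2131
  t9: +0.3769
  t10: +0.9621
  t11: +0.6938
  t12: +0.2286
  t13: +1.0639
  t14: +3.1351
  t15: +1.1623
  t16: +0.5963
  t17: +0.7259
  t18: +0.2742
  t19: +0.8008
  t20: +0.8973
  t21: +0.8024
  t22: +0.7778
  t23: +0.6174
  t24: +0.1931
  t25: +0.7045
  t26: -0.2328
Σ = +18.8523 → |volume| = 18.85

Directed edges: 78 total, each appears once with its reverse present → watertight.


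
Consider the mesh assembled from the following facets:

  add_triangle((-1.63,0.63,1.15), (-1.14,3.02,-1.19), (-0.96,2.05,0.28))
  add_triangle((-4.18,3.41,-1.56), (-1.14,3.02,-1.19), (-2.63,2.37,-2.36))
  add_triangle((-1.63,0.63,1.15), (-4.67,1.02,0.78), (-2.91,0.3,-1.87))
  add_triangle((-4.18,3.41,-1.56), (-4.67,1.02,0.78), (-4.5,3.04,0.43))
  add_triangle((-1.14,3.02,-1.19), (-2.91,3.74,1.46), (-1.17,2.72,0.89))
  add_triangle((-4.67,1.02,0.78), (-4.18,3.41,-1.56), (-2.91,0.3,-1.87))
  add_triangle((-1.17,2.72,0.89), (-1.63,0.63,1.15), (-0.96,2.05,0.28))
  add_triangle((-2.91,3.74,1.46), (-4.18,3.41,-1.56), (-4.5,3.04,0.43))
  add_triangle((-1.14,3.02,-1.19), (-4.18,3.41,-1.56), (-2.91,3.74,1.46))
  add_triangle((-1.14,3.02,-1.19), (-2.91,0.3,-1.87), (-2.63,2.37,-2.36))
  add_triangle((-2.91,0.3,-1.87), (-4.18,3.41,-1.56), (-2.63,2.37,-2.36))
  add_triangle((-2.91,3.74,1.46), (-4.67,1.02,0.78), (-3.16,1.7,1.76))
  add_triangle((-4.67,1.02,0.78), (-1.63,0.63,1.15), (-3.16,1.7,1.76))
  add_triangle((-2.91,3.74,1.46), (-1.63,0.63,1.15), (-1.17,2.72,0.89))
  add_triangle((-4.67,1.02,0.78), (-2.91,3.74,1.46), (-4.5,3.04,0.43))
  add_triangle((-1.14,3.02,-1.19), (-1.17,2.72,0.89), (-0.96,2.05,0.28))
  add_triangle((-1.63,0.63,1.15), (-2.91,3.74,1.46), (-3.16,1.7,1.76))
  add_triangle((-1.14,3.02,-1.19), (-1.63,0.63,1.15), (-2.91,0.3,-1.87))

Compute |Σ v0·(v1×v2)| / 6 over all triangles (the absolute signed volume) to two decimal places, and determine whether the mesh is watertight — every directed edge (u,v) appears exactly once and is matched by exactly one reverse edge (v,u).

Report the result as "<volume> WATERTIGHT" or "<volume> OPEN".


21.68 WATERTIGHT

Per-triangle v0·(v1×v2)/6:
  t1: -0.6312
  t2: +1.8875
  t3: -0.2732
  t4: +2.9906
  t5: +1.2679
  t6: +5.1688
  t7: -0.2742
  t8: +3.1268
  t9: +4.4347
  t10: -0.4774
  t11: +2.1143
  t12: +2.2118
  t13: +0.4271
  t14: +0.4112
  t15: +2.3365
  t16: -0.1054
  t17: +0.2564
  t18: -3.1958
Σ = +21.6765 → |volume| = 21.68

Directed edges: 54 total, each appears once with its reverse present → watertight.


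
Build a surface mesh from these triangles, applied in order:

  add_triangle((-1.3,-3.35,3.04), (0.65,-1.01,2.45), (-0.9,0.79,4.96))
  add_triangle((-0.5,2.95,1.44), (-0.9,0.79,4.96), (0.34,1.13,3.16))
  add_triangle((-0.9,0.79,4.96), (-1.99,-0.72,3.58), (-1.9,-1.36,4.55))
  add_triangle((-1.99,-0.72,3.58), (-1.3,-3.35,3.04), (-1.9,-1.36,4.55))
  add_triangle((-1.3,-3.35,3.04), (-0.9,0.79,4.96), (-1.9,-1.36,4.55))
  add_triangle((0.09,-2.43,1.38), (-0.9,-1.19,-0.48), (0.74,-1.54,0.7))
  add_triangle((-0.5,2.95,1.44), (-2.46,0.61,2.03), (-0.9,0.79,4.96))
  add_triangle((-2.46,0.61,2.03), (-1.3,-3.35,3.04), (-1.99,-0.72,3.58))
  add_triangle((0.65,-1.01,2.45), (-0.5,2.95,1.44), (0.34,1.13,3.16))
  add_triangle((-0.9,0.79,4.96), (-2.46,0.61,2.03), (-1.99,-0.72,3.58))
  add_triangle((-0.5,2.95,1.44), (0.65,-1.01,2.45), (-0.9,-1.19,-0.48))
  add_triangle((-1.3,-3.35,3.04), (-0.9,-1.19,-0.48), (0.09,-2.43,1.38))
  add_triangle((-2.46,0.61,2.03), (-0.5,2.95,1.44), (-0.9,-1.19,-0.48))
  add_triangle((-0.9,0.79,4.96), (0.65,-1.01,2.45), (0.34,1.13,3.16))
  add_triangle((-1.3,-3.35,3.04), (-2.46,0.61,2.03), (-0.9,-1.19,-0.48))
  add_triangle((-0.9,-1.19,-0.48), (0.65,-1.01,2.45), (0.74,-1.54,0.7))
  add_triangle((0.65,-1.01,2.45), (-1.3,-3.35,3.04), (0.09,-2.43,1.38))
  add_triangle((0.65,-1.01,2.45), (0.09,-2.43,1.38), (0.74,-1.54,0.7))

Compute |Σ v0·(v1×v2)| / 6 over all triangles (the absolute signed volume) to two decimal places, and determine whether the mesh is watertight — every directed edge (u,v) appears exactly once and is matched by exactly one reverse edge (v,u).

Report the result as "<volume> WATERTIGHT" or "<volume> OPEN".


Per-triangle v0·(v1×v2)/6:
  t1: +4.3356
  t2: +2.1779
  t3: +1.1641
  t4: +0.9246
  t5: +2.1157
  t6: +0.3864
  t7: +4.6477
  t8: +1.9390
  t9: -0.1550
  t10: +2.5485
  t11: -1.6179
  t12: +1.1015
  t13: +0.8214
  t14: +1.6243
  t15: +2.9808
  t16: -0.7089
  t17: +1.3644
  t18: +0.5623
Σ = +26.2125 → |volume| = 26.21

Directed edges: 54 total, each appears once with its reverse present → watertight.

26.21 WATERTIGHT


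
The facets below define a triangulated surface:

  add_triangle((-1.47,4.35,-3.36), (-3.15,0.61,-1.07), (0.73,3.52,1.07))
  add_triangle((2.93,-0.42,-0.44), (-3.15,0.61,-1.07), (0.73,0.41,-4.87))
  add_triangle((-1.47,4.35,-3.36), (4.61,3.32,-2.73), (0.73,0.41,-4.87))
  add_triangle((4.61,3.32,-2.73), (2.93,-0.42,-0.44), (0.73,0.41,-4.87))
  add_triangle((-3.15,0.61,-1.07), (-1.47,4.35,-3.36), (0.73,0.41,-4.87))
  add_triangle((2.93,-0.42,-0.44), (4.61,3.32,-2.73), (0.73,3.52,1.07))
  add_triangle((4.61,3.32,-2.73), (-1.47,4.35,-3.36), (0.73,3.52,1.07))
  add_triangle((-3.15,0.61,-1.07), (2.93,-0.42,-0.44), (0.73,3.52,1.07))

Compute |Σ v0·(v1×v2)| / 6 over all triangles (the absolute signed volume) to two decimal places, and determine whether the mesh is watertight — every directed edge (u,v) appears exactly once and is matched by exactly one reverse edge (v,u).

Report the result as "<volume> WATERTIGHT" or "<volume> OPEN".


Per-triangle v0·(v1×v2)/6:
  t1: +7.2533
  t2: +0.0194
  t3: +18.8177
  t4: +8.7419
  t5: +10.0952
  t6: +5.9000
  t7: +15.9758
  t8: -2.8225
Σ = +63.9807 → |volume| = 63.98

Directed edges: 24 total, each appears once with its reverse present → watertight.

63.98 WATERTIGHT


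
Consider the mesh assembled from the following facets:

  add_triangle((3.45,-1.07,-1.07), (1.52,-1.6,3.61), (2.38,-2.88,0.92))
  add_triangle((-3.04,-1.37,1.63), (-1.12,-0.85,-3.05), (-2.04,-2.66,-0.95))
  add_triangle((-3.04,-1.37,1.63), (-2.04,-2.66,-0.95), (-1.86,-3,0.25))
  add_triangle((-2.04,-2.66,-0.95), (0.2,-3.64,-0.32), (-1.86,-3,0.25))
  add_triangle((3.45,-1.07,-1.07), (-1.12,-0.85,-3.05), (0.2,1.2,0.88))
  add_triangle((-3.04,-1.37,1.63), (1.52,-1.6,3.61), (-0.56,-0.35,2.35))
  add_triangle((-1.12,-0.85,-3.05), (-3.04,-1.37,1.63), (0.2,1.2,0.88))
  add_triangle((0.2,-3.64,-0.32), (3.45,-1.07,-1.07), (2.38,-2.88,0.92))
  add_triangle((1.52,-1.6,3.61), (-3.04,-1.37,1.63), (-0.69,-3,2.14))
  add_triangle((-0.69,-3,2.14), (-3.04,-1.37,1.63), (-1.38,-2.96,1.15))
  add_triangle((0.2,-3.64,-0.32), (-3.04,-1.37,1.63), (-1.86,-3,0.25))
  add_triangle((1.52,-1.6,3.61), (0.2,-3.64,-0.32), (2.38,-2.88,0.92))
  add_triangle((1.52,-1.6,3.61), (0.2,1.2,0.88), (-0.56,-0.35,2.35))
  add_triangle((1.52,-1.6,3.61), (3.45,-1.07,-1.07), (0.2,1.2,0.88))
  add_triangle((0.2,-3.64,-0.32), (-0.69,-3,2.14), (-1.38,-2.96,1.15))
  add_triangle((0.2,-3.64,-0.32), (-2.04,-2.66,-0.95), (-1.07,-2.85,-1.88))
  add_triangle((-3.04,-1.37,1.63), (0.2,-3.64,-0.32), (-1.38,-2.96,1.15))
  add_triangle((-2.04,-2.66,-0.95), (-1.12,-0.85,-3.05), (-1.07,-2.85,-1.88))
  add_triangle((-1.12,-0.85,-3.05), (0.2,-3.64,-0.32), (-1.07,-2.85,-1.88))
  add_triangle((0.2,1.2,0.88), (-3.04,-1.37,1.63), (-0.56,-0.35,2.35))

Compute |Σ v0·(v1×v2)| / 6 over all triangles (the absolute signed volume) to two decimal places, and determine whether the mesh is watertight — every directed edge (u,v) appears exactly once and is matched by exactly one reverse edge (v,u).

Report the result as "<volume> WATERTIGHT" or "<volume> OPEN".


Per-triangle v0·(v1×v2)/6:
  t1: +3.9505
  t2: +2.8620
  t3: +1.5795
  t4: +1.5611
  t5: +1.8168
  t6: +2.1542
  t7: +1.8801
  t8: +3.7291
  t9: +3.9796
  t10: +1.5381
  t11: +1.1793
  t12: +4.0361
  t13: +1.4114
  t14: +3.5731
  t15: +1.5182
  t16: +1.6282
  t17: +1.0270
  t18: +1.5374
  t19: +1.0607
  t20: +1.2015
Σ = +43.2239 → |volume| = 43.22

Directed edges: 60 total; 6 unmatched, e.g. (3.45,-1.07,-1.07)→(-1.12,-0.85,-3.05) → open.

43.22 OPEN
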